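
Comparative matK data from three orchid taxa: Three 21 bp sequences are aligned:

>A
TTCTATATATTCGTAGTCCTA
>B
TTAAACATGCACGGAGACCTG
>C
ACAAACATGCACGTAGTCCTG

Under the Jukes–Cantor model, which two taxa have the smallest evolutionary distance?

A–B: 9/21 differ, p = 0.429, d = 0.635.
A–C: 9/21 differ, p = 0.429, d = 0.635.
B–C: 4/21 differ, p = 0.190, d = 0.220.
The smallest distance is between B and C.

B and C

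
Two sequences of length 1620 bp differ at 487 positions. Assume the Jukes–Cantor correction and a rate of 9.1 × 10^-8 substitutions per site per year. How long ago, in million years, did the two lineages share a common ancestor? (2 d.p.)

2.11

p = 487/1620 ≈ 0.300617.
d = −(3/4) ln(1 − 4p/3) = −0.75 ln(1 − 0.400823) = −0.75 ln(0.599177)
  = −0.75 × (-0.512198) = 0.384149 substitutions/site.
Under a molecular clock d = 2μt, so t = d/(2μ) = 0.384149 / (2 × 9.1 × 10^-8) = 2.11 million years.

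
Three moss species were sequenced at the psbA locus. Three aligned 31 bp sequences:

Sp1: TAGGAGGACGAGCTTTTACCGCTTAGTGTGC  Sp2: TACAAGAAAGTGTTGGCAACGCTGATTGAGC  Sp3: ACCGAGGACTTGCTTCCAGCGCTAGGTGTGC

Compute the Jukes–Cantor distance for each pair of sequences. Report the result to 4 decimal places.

d(Sp1,Sp2) = 0.6143, d(Sp1,Sp3) = 0.4217, d(Sp2,Sp3) = 0.6913

Sp1–Sp2: 13/31 sites differ → p ≈ 0.419355, d = −0.75 ln(1 − 0.55914) = 0.614271 ≈ 0.6143.
Sp1–Sp3: 10/31 sites differ → p ≈ 0.322581, d = −0.75 ln(1 − 0.430108) = 0.421731 ≈ 0.4217.
Sp2–Sp3: 14/31 sites differ → p ≈ 0.451613, d = −0.75 ln(1 − 0.602151) = 0.691262 ≈ 0.6913.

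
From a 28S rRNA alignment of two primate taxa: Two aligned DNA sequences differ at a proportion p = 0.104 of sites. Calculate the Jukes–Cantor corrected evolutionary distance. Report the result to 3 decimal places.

0.112

d = −(3/4) ln(1 − 4p/3) = −0.75 ln(1 − 0.138667) = −0.75 ln(0.861333)
  = −0.75 × (-0.149274) = 0.111956 substitutions/site.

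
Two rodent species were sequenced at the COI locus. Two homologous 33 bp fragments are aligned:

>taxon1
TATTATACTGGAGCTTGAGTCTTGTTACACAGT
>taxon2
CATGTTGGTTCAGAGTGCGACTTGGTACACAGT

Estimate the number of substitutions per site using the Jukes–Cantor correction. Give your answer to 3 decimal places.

0.497

The sequences differ at 12 of 33 sites, so p = 12/33 ≈ 0.363636.
d = −(3/4) ln(1 − 4p/3) = −0.75 ln(1 − 0.484848) = −0.75 ln(0.515152)
  = −0.75 × (-0.663293) = 0.497470 substitutions/site.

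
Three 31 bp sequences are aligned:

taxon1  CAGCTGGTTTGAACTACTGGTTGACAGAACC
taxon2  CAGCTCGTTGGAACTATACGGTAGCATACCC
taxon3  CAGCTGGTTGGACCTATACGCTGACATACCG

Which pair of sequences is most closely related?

taxon1–taxon2: 10/31 differ, p = 0.323, d = 0.422.
taxon1–taxon3: 9/31 differ, p = 0.290, d = 0.367.
taxon2–taxon3: 6/31 differ, p = 0.194, d = 0.224.
The smallest distance is between taxon2 and taxon3.

taxon2 and taxon3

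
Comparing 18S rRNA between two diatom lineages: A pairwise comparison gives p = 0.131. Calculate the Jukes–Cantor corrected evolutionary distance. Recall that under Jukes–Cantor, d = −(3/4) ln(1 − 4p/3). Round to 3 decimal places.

d = −(3/4) ln(1 − 4p/3) = −0.75 ln(1 − 0.174667) = −0.75 ln(0.825333)
  = −0.75 × (-0.191968) = 0.143976 substitutions/site.

0.144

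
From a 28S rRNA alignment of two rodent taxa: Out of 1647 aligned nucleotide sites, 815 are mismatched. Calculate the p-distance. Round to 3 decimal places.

0.495

p = 815/1647 = 0.494839… ≈ 0.495 (to 3 d.p.).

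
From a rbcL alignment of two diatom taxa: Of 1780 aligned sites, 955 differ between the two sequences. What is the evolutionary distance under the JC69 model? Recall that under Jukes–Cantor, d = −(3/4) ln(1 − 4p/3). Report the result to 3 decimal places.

p = 955/1780 ≈ 0.536517.
d = −(3/4) ln(1 − 4p/3) = −0.75 ln(1 − 0.715356) = −0.75 ln(0.284644)
  = −0.75 × (-1.256516) = 0.942387 substitutions/site.

0.942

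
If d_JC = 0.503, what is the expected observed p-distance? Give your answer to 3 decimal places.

p = (3/4)(1 − e^(−4d/3)) = 0.75 × (1 − e^(-0.670667)) = 0.75 × (1 − 0.511367) = 0.366475.

0.366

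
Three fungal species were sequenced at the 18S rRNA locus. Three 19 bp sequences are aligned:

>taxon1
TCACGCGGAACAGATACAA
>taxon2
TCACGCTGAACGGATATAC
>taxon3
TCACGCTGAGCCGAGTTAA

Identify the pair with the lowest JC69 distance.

taxon1 and taxon2

taxon1–taxon2: 4/19 differ, p = 0.211, d = 0.247.
taxon1–taxon3: 6/19 differ, p = 0.316, d = 0.410.
taxon2–taxon3: 5/19 differ, p = 0.263, d = 0.324.
The smallest distance is between taxon1 and taxon2.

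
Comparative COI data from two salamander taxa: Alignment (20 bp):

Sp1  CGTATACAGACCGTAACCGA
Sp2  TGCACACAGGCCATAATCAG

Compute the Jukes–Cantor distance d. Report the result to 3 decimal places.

0.572

The sequences differ at 8 of 20 sites (1, 3, 5, 10, 13, 17, 19, 20), so p = 8/20 = 0.4.
d = −(3/4) ln(1 − 4p/3) = −0.75 ln(1 − 0.533333) = −0.75 ln(0.466667)
  = −0.75 × (-0.762139) = 0.571604 substitutions/site.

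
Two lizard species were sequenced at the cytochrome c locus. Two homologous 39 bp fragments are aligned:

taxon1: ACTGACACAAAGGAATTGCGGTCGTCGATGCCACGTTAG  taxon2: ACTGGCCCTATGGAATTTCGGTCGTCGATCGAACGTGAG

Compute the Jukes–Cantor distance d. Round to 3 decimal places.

The sequences differ at 9 of 39 sites (5, 7, 9, 11, 18, 30, 31, 32, 37), so p = 9/39 ≈ 0.230769.
d = −(3/4) ln(1 − 4p/3) = −0.75 ln(1 − 0.307692) = −0.75 ln(0.692308)
  = −0.75 × (-0.367724) = 0.275793 substitutions/site.

0.276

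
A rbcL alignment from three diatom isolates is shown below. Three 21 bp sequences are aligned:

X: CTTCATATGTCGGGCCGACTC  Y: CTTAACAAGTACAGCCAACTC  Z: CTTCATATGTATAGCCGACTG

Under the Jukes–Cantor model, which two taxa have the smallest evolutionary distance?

X–Y: 7/21 differ, p = 0.333, d = 0.441.
X–Z: 4/21 differ, p = 0.190, d = 0.220.
Y–Z: 6/21 differ, p = 0.286, d = 0.360.
The smallest distance is between X and Z.

X and Z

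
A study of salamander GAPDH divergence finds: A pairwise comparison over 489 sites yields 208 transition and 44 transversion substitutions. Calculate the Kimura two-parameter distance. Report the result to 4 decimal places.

1.4621

P = 208/489 ≈ 0.425358 and Q = 44/489 ≈ 0.08998.
Under the Kimura two-parameter model, d = −½ ln(1 − 2P − Q) − ¼ ln(1 − 2Q).
1 − 2P − Q = 0.059304, giving −½ ln(0.059304) = 1.412539.
1 − 2Q = 0.82004, giving −¼ ln(0.82004) = 0.049601.
d = 1.412539 + 0.049601 = 1.462140.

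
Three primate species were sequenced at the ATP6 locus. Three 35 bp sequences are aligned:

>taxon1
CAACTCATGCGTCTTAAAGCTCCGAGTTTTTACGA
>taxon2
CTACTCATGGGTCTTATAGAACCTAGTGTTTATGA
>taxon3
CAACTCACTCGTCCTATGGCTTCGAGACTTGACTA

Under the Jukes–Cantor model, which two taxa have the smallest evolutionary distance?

taxon1–taxon2: 8/35 differ, p = 0.229, d = 0.273.
taxon1–taxon3: 10/35 differ, p = 0.286, d = 0.360.
taxon2–taxon3: 15/35 differ, p = 0.429, d = 0.635.
The smallest distance is between taxon1 and taxon2.

taxon1 and taxon2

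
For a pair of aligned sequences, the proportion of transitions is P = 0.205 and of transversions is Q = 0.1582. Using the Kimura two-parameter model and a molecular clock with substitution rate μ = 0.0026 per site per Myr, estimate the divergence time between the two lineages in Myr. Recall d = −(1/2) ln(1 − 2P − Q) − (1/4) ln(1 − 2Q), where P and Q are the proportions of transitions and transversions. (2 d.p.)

Under the Kimura two-parameter model, d = −½ ln(1 − 2P − Q) − ¼ ln(1 − 2Q).
1 − 2P − Q = 0.4318, giving −½ ln(0.4318) = 0.419896.
1 − 2Q = 0.6836, giving −¼ ln(0.6836) = 0.095096.
d = 0.419896 + 0.095096 = 0.514992.
Under a molecular clock d = 2μt, so t = d/(2μ) = 0.514992 / (2 × 0.0026) = 99.04 Myr.

99.04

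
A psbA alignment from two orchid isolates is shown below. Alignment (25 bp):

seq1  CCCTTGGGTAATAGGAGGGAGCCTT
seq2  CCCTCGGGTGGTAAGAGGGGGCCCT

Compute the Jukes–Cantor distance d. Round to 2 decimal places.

0.29

The sequences differ at 6 of 25 sites (5, 10, 11, 14, 20, 24), so p = 6/25 = 0.24.
d = −(3/4) ln(1 − 4p/3) = −0.75 ln(1 − 0.32) = −0.75 ln(0.68)
  = −0.75 × (-0.385662) = 0.289247 substitutions/site.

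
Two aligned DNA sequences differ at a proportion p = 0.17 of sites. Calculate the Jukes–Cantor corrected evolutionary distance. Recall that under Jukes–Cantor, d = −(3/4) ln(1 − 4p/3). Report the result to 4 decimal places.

d = −(3/4) ln(1 − 4p/3) = −0.75 ln(1 − 0.226667) = −0.75 ln(0.773333)
  = −0.75 × (-0.257046) = 0.192785 substitutions/site.

0.1928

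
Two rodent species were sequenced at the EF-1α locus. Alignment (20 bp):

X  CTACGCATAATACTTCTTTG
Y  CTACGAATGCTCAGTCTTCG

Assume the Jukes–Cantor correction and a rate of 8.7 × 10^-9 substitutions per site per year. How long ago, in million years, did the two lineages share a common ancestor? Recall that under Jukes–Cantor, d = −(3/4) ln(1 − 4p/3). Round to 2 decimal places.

27.10

The sequences differ at 7 of 20 sites (6, 9, 10, 12, 13, 14, 19), so p = 7/20 = 0.35.
d = −(3/4) ln(1 − 4p/3) = −0.75 ln(1 − 0.466667) = −0.75 ln(0.533333)
  = −0.75 × (-0.628609) = 0.471457 substitutions/site.
Under a molecular clock d = 2μt, so t = d/(2μ) = 0.471457 / (2 × 8.7 × 10^-9) = 27.10 million years.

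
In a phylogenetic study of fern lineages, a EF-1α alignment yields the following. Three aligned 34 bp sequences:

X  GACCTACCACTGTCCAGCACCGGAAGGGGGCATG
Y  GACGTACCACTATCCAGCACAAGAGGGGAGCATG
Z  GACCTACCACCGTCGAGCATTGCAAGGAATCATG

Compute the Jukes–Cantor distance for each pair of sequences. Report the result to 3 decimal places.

X–Y: 6/34 sites differ → p ≈ 0.176471, d = −0.75 ln(1 − 0.235295) = 0.201199 ≈ 0.201.
X–Z: 8/34 sites differ → p ≈ 0.235294, d = −0.75 ln(1 − 0.313725) = 0.282358 ≈ 0.282.
Y–Z: 11/34 sites differ → p ≈ 0.323529, d = −0.75 ln(1 − 0.431372) = 0.423397 ≈ 0.423.

d(X,Y) = 0.201, d(X,Z) = 0.282, d(Y,Z) = 0.423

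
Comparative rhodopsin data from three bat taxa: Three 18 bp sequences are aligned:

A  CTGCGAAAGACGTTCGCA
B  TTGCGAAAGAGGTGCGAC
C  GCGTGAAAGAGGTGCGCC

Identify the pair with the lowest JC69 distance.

B and C

A–B: 5/18 differ, p = 0.278, d = 0.347.
A–C: 6/18 differ, p = 0.333, d = 0.441.
B–C: 4/18 differ, p = 0.222, d = 0.264.
The smallest distance is between B and C.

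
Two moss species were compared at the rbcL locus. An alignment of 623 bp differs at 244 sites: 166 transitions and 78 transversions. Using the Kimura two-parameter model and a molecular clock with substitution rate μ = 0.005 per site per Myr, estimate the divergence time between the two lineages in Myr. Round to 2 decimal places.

60.87

P = 166/623 ≈ 0.266453 and Q = 78/623 ≈ 0.125201.
Under the Kimura two-parameter model, d = −½ ln(1 − 2P − Q) − ¼ ln(1 − 2Q).
1 − 2P − Q = 0.341893, giving −½ ln(0.341893) = 0.536629.
1 − 2Q = 0.749598, giving −¼ ln(0.749598) = 0.072055.
d = 0.536629 + 0.072055 = 0.608684.
Under a molecular clock d = 2μt, so t = d/(2μ) = 0.608684 / (2 × 0.005) = 60.87 Myr.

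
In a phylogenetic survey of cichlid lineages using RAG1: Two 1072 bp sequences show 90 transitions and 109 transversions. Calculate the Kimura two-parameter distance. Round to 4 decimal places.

P = 90/1072 ≈ 0.083955 and Q = 109/1072 ≈ 0.101679.
Under the Kimura two-parameter model, d = −½ ln(1 − 2P − Q) − ¼ ln(1 − 2Q).
1 − 2P − Q = 0.730411, giving −½ ln(0.730411) = 0.157074.
1 − 2Q = 0.796642, giving −¼ ln(0.796642) = 0.056837.
d = 0.157074 + 0.056837 = 0.213911.

0.2139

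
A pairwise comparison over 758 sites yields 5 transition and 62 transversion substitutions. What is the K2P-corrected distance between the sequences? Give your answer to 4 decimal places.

0.0946

P = 5/758 ≈ 0.006596 and Q = 62/758 ≈ 0.081794.
Under the Kimura two-parameter model, d = −½ ln(1 − 2P − Q) − ¼ ln(1 − 2Q).
1 − 2P − Q = 0.905014, giving −½ ln(0.905014) = 0.049902.
1 − 2Q = 0.836412, giving −¼ ln(0.836412) = 0.044658.
d = 0.049902 + 0.044658 = 0.094560.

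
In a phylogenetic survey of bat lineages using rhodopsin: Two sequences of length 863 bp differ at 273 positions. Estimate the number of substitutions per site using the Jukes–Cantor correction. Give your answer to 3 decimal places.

p = 273/863 ≈ 0.316338.
d = −(3/4) ln(1 − 4p/3) = −0.75 ln(1 − 0.421784) = −0.75 ln(0.578216)
  = −0.75 × (-0.547808) = 0.410856 substitutions/site.

0.411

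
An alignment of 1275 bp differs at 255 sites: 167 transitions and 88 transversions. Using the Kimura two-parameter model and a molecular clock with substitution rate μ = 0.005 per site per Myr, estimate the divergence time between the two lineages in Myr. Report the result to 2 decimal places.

23.81

P = 167/1275 ≈ 0.13098 and Q = 88/1275 ≈ 0.06902.
Under the Kimura two-parameter model, d = −½ ln(1 − 2P − Q) − ¼ ln(1 − 2Q).
1 − 2P − Q = 0.66902, giving −½ ln(0.66902) = 0.200971.
1 − 2Q = 0.86196, giving −¼ ln(0.86196) = 0.037137.
d = 0.200971 + 0.037137 = 0.238108.
Under a molecular clock d = 2μt, so t = d/(2μ) = 0.238108 / (2 × 0.005) = 23.81 Myr.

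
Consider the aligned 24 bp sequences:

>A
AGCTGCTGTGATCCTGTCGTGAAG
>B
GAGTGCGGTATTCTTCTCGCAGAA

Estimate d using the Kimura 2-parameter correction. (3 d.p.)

Of 24 sites, 8 differences are transitions and 4 are transversions, so P = 8/24 ≈ 0.333333 and Q = 4/24 ≈ 0.166667.
Under the Kimura two-parameter model, d = −½ ln(1 − 2P − Q) − ¼ ln(1 − 2Q).
1 − 2P − Q = 0.166667, giving −½ ln(0.166667) = 0.895879.
1 − 2Q = 0.666666, giving −¼ ln(0.666666) = 0.101367.
d = 0.895879 + 0.101367 = 0.997246.

0.997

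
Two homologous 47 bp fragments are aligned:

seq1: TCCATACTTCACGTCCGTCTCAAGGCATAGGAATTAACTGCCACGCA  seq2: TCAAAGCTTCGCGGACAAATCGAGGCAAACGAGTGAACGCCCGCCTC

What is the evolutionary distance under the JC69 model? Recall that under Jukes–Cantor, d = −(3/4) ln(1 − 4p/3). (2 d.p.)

0.63

The sequences differ at 20 of 47 sites, so p = 20/47 ≈ 0.425532.
d = −(3/4) ln(1 − 4p/3) = −0.75 ln(1 − 0.567376) = −0.75 ln(0.432624)
  = −0.75 × (-0.837886) = 0.628415 substitutions/site.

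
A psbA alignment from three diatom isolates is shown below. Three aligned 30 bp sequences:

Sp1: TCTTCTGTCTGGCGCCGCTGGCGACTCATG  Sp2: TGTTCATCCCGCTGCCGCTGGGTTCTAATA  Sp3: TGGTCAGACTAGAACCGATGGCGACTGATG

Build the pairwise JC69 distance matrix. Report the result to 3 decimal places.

Sp1–Sp2: 12/30 sites differ → p = 0.4, d = −0.75 ln(1 − 0.533333) = 0.571605 ≈ 0.572.
Sp1–Sp3: 9/30 sites differ → p = 0.3, d = −0.75 ln(1 − 0.4) = 0.383119 ≈ 0.383.
Sp2–Sp3: 14/30 sites differ → p ≈ 0.466667, d = −0.75 ln(1 − 0.622223) = 0.730088 ≈ 0.730.

d(Sp1,Sp2) = 0.572, d(Sp1,Sp3) = 0.383, d(Sp2,Sp3) = 0.730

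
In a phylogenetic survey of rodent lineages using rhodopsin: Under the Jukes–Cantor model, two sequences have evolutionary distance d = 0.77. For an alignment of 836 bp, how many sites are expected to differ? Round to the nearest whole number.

Invert JC69: p = (3/4)(1 − e^(−4d/3)) = 0.75 × (1 − e^(-1.026667)) = 0.75 × (1 − 0.358199) = 0.481351.
Expected differing sites = pL ≈ 0.481351 × 836 = 402.409436 ≈ 402.

402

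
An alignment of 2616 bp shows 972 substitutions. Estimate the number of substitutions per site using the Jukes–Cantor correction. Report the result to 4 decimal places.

p = 972/2616 ≈ 0.37156.
d = −(3/4) ln(1 − 4p/3) = −0.75 ln(1 − 0.495413) = −0.75 ln(0.504587)
  = −0.75 × (-0.684015) = 0.513011 substitutions/site.

0.5130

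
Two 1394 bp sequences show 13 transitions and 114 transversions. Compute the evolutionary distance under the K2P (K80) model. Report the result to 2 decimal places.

P = 13/1394 ≈ 0.009326 and Q = 114/1394 ≈ 0.081779.
Under the Kimura two-parameter model, d = −½ ln(1 − 2P − Q) − ¼ ln(1 − 2Q).
1 − 2P − Q = 0.899569, giving −½ ln(0.899569) = 0.052920.
1 − 2Q = 0.836442, giving −¼ ln(0.836442) = 0.044650.
d = 0.052920 + 0.044650 = 0.097570.

0.10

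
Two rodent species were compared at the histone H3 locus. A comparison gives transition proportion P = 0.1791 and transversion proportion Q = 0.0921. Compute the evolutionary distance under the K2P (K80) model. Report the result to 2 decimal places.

0.35

Under the Kimura two-parameter model, d = −½ ln(1 − 2P − Q) − ¼ ln(1 − 2Q).
1 − 2P − Q = 0.5497, giving −½ ln(0.5497) = 0.299191.
1 − 2Q = 0.8158, giving −¼ ln(0.8158) = 0.050897.
d = 0.299191 + 0.050897 = 0.350088.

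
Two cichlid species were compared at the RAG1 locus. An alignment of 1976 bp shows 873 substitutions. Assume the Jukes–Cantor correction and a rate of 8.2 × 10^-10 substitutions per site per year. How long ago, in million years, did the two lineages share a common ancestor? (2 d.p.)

p = 873/1976 ≈ 0.441802.
d = −(3/4) ln(1 − 4p/3) = −0.75 ln(1 − 0.589069) = −0.75 ln(0.410931)
  = −0.75 × (-0.889330) = 0.666998 substitutions/site.
Under a molecular clock d = 2μt, so t = d/(2μ) = 0.666998 / (2 × 8.2 × 10^-10) = 406.71 million years.

406.71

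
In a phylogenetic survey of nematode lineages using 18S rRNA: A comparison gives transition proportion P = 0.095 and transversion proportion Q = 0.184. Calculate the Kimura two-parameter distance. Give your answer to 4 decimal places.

0.3489

Under the Kimura two-parameter model, d = −½ ln(1 − 2P − Q) − ¼ ln(1 − 2Q).
1 − 2P − Q = 0.626, giving −½ ln(0.626) = 0.234202.
1 − 2Q = 0.632, giving −¼ ln(0.632) = 0.114716.
d = 0.234202 + 0.114716 = 0.348918.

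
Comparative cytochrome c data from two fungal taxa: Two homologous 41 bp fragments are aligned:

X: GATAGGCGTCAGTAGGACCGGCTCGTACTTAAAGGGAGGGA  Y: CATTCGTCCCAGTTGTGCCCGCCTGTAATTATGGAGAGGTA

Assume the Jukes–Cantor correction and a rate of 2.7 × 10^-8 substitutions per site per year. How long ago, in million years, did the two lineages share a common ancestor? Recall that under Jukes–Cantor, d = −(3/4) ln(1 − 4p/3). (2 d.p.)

The sequences differ at 17 of 41 sites, so p = 17/41 ≈ 0.414634.
d = −(3/4) ln(1 − 4p/3) = −0.75 ln(1 − 0.552845) = −0.75 ln(0.447155)
  = −0.75 × (-0.804850) = 0.603638 substitutions/site.
Under a molecular clock d = 2μt, so t = d/(2μ) = 0.603638 / (2 × 2.7 × 10^-8) = 11.18 million years.

11.18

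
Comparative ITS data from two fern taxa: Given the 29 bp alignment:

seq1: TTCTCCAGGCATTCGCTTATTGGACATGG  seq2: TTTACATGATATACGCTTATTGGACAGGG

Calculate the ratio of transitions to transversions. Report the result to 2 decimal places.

0.60

Transitions are A↔G and C↔T; transversions are all other mismatches.
Transitions: 3. Transversions: 5.
R = 3/5 = 0.60.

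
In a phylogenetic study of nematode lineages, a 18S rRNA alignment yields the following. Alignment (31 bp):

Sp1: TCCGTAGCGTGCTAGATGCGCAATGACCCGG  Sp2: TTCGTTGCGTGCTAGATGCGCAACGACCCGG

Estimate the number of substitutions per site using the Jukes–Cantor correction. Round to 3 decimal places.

The sequences differ at 3 of 31 sites (2, 6, 24), so p = 3/31 ≈ 0.096774.
d = −(3/4) ln(1 − 4p/3) = −0.75 ln(1 − 0.129032) = −0.75 ln(0.870968)
  = −0.75 × (-0.138150) = 0.103613 substitutions/site.

0.104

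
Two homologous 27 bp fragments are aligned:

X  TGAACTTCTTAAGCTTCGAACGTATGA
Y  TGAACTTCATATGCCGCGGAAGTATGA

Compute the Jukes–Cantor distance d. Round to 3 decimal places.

The sequences differ at 6 of 27 sites (9, 12, 15, 16, 19, 21), so p = 6/27 ≈ 0.222222.
d = −(3/4) ln(1 − 4p/3) = −0.75 ln(1 − 0.296296) = −0.75 ln(0.703704)
  = −0.75 × (-0.351397) = 0.263548 substitutions/site.

0.264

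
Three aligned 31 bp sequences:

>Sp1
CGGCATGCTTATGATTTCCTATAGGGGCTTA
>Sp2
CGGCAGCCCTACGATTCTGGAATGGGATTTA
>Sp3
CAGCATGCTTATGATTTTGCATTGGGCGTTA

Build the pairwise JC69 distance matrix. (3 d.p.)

d(Sp1,Sp2) = 0.544, d(Sp1,Sp3) = 0.269, d(Sp2,Sp3) = 0.422

Sp1–Sp2: 12/31 sites differ → p ≈ 0.387097, d = −0.75 ln(1 − 0.516129) = 0.544453 ≈ 0.544.
Sp1–Sp3: 7/31 sites differ → p ≈ 0.225806, d = −0.75 ln(1 − 0.301075) = 0.268659 ≈ 0.269.
Sp2–Sp3: 10/31 sites differ → p ≈ 0.322581, d = −0.75 ln(1 − 0.430108) = 0.421731 ≈ 0.422.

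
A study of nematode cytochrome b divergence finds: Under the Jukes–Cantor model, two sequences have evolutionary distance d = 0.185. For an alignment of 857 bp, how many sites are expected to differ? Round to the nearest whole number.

141

Invert JC69: p = (3/4)(1 − e^(−4d/3)) = 0.75 × (1 − e^(-0.246667)) = 0.75 × (1 − 0.781401) = 0.163949.
Expected differing sites = pL ≈ 0.163949 × 857 = 140.504293 ≈ 141.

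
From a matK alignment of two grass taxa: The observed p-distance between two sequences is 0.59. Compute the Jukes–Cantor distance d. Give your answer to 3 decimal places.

d = −(3/4) ln(1 − 4p/3) = −0.75 ln(1 − 0.786667) = −0.75 ln(0.213333)
  = −0.75 × (-1.544901) = 1.158676 substitutions/site.

1.159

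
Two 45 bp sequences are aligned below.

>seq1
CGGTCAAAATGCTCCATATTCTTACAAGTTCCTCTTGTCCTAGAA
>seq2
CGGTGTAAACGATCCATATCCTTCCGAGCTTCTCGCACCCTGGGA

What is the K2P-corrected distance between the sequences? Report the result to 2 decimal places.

Of 45 sites, 10 differences are transitions and 5 are transversions, so P = 10/45 ≈ 0.222222 and Q = 5/45 ≈ 0.111111.
Under the Kimura two-parameter model, d = −½ ln(1 − 2P − Q) − ¼ ln(1 − 2Q).
1 − 2P − Q = 0.444445, giving −½ ln(0.444445) = 0.405464.
1 − 2Q = 0.777778, giving −¼ ln(0.777778) = 0.062829.
d = 0.405464 + 0.062829 = 0.468293.

0.47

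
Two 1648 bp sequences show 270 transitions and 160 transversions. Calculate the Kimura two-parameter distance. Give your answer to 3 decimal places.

0.330

P = 270/1648 ≈ 0.163835 and Q = 160/1648 ≈ 0.097087.
Under the Kimura two-parameter model, d = −½ ln(1 − 2P − Q) − ¼ ln(1 − 2Q).
1 − 2P − Q = 0.575243, giving −½ ln(0.575243) = 0.276481.
1 − 2Q = 0.805826, giving −¼ ln(0.805826) = 0.053972.
d = 0.276481 + 0.053972 = 0.330453.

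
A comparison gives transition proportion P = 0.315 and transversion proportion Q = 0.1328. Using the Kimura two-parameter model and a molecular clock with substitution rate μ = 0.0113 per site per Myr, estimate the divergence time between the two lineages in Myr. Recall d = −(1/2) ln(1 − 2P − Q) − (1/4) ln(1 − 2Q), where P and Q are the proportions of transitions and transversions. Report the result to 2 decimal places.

Under the Kimura two-parameter model, d = −½ ln(1 − 2P − Q) − ¼ ln(1 − 2Q).
1 − 2P − Q = 0.2372, giving −½ ln(0.2372) = 0.719426.
1 − 2Q = 0.7344, giving −¼ ln(0.7344) = 0.077175.
d = 0.719426 + 0.077175 = 0.796601.
Under a molecular clock d = 2μt, so t = d/(2μ) = 0.796601 / (2 × 0.0113) = 35.25 Myr.

35.25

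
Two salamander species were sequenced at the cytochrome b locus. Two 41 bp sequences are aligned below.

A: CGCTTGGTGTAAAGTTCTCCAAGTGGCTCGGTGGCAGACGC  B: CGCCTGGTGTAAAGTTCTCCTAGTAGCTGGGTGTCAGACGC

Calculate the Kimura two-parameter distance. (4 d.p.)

0.1332

Of 41 sites, 2 differences are transitions and 3 are transversions, so P = 2/41 ≈ 0.04878 and Q = 3/41 ≈ 0.073171.
Under the Kimura two-parameter model, d = −½ ln(1 − 2P − Q) − ¼ ln(1 − 2Q).
1 − 2P − Q = 0.829269, giving −½ ln(0.829269) = 0.093605.
1 − 2Q = 0.853658, giving −¼ ln(0.853658) = 0.039556.
d = 0.093605 + 0.039556 = 0.133161.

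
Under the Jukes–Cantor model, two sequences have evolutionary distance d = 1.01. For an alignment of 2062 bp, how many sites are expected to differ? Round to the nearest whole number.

1144

Invert JC69: p = (3/4)(1 − e^(−4d/3)) = 0.75 × (1 − e^(-1.346667)) = 0.75 × (1 − 0.260106) = 0.554921.
Expected differing sites = pL ≈ 0.554921 × 2062 = 1144.247102 ≈ 1144.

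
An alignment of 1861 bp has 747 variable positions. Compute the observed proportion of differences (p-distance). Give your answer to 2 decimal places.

0.40

p = 747/1861 = 0.401397… ≈ 0.40 (to 2 d.p.).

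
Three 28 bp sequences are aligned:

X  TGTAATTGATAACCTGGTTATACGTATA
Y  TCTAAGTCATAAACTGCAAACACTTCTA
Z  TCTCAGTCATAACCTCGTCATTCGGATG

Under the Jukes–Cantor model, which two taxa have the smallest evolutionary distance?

X–Y: 10/28 differ, p = 0.357, d = 0.485.
X–Z: 9/28 differ, p = 0.321, d = 0.420.
Y–Z: 12/28 differ, p = 0.429, d = 0.635.
The smallest distance is between X and Z.

X and Z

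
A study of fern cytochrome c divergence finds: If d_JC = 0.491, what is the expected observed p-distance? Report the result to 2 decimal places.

p = (3/4)(1 − e^(−4d/3)) = 0.75 × (1 − e^(-0.654667)) = 0.75 × (1 − 0.519615) = 0.360289.

0.36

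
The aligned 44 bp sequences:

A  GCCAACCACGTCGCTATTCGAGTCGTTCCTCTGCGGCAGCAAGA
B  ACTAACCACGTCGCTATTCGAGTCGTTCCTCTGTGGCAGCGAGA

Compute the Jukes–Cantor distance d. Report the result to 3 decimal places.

The sequences differ at 4 of 44 sites (1, 3, 34, 41), so p = 4/44 ≈ 0.090909.
d = −(3/4) ln(1 − 4p/3) = −0.75 ln(1 − 0.121212) = −0.75 ln(0.878788)
  = −0.75 × (-0.129212) = 0.096909 substitutions/site.

0.097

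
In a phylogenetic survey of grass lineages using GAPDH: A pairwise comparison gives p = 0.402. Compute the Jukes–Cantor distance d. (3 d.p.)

0.576

d = −(3/4) ln(1 − 4p/3) = −0.75 ln(1 − 0.536) = −0.75 ln(0.464)
  = −0.75 × (-0.767871) = 0.575903 substitutions/site.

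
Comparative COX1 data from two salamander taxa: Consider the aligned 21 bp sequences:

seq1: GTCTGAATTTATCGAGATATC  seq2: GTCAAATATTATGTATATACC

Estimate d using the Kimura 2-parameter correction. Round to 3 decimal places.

Of 21 sites, 2 differences are transitions and 6 are transversions, so P = 2/21 ≈ 0.095238 and Q = 6/21 ≈ 0.285714.
Under the Kimura two-parameter model, d = −½ ln(1 − 2P − Q) − ¼ ln(1 − 2Q).
1 − 2P − Q = 0.52381, giving −½ ln(0.52381) = 0.323313.
1 − 2Q = 0.428572, giving −¼ ln(0.428572) = 0.211824.
d = 0.323313 + 0.211824 = 0.535137.

0.535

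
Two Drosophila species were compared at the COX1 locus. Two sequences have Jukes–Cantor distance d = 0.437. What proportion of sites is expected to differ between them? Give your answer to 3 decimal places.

0.331

p = (3/4)(1 − e^(−4d/3)) = 0.75 × (1 − e^(-0.582667)) = 0.75 × (1 − 0.558407) = 0.331195.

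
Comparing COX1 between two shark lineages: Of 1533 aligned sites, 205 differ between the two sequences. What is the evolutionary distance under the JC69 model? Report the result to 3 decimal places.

p = 205/1533 ≈ 0.133725.
d = −(3/4) ln(1 − 4p/3) = −0.75 ln(1 − 0.1783) = −0.75 ln(0.8217)
  = −0.75 × (-0.196380) = 0.147285 substitutions/site.

0.147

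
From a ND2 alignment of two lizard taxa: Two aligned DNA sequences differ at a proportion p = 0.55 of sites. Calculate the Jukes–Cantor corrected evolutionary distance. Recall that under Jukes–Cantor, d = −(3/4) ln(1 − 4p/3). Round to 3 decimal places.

d = −(3/4) ln(1 − 4p/3) = −0.75 ln(1 − 0.733333) = −0.75 ln(0.266667)
  = −0.75 × (-1.321755) = 0.991316 substitutions/site.

0.991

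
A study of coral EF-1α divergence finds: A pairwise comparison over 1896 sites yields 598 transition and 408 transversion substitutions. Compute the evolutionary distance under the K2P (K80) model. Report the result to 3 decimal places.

1.076

P = 598/1896 ≈ 0.315401 and Q = 408/1896 ≈ 0.21519.
Under the Kimura two-parameter model, d = −½ ln(1 − 2P − Q) − ¼ ln(1 − 2Q).
1 − 2P − Q = 0.154008, giving −½ ln(0.154008) = 0.935375.
1 − 2Q = 0.56962, giving −¼ ln(0.56962) = 0.140696.
d = 0.935375 + 0.140696 = 1.076071.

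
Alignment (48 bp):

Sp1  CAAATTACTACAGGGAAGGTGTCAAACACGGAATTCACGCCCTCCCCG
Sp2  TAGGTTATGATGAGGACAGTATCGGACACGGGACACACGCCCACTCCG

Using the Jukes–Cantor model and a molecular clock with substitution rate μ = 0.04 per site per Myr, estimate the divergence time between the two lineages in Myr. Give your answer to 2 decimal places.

The sequences differ at 18 of 48 sites, so p = 18/48 = 0.375.
d = −(3/4) ln(1 − 4p/3) = −0.75 ln(1 − 0.5) = −0.75 ln(0.5)
  = −0.75 × (-0.693147) = 0.519860 substitutions/site.
Under a molecular clock d = 2μt, so t = d/(2μ) = 0.519860 / (2 × 0.04) = 6.50 Myr.

6.50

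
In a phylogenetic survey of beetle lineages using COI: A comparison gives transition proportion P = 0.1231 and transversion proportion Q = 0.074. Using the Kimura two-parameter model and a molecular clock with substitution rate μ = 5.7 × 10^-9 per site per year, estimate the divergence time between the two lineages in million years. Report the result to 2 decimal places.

Under the Kimura two-parameter model, d = −½ ln(1 − 2P − Q) − ¼ ln(1 − 2Q).
1 − 2P − Q = 0.6798, giving −½ ln(0.6798) = 0.192978.
1 − 2Q = 0.852, giving −¼ ln(0.852) = 0.040042.
d = 0.192978 + 0.040042 = 0.233020.
Under a molecular clock d = 2μt, so t = d/(2μ) = 0.233020 / (2 × 5.7 × 10^-9) = 20.44 million years.

20.44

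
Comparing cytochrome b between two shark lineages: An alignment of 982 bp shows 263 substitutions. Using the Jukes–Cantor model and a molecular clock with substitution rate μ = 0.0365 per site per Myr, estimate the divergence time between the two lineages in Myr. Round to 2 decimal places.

p = 263/982 ≈ 0.267821.
d = −(3/4) ln(1 − 4p/3) = −0.75 ln(1 − 0.357095) = −0.75 ln(0.642905)
  = −0.75 × (-0.441758) = 0.331319 substitutions/site.
Under a molecular clock d = 2μt, so t = d/(2μ) = 0.331319 / (2 × 0.0365) = 4.54 Myr.

4.54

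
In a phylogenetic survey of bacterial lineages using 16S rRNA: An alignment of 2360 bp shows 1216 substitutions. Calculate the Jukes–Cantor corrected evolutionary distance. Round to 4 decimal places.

0.8712

p = 1216/2360 ≈ 0.515254.
d = −(3/4) ln(1 − 4p/3) = −0.75 ln(1 − 0.687005) = −0.75 ln(0.312995)
  = −0.75 × (-1.161568) = 0.871176 substitutions/site.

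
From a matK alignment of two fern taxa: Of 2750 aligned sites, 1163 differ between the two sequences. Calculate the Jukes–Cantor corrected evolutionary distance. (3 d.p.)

0.622

p = 1163/2750 ≈ 0.422909.
d = −(3/4) ln(1 − 4p/3) = −0.75 ln(1 − 0.563879) = −0.75 ln(0.436121)
  = −0.75 × (-0.829836) = 0.622377 substitutions/site.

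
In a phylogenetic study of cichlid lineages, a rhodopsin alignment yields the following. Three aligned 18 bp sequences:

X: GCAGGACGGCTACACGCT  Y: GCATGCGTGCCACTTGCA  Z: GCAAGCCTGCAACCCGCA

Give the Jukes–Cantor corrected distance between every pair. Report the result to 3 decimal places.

d(X,Y) = 0.673, d(X,Z) = 0.441, d(Y,Z) = 0.347

X–Y: 8/18 sites differ → p ≈ 0.444444, d = −0.75 ln(1 − 0.592592) = 0.673455 ≈ 0.673.
X–Z: 6/18 sites differ → p ≈ 0.333333, d = −0.75 ln(1 − 0.444444) = 0.440839 ≈ 0.441.
Y–Z: 5/18 sites differ → p ≈ 0.277778, d = −0.75 ln(1 − 0.370371) = 0.346968 ≈ 0.347.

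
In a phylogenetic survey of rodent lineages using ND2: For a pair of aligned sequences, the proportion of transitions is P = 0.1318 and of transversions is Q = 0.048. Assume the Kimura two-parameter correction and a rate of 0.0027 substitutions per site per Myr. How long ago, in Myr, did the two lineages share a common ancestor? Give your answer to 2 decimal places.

Under the Kimura two-parameter model, d = −½ ln(1 − 2P − Q) − ¼ ln(1 − 2Q).
1 − 2P − Q = 0.6884, giving −½ ln(0.6884) = 0.186693.
1 − 2Q = 0.904, giving −¼ ln(0.904) = 0.025231.
d = 0.186693 + 0.025231 = 0.211924.
Under a molecular clock d = 2μt, so t = d/(2μ) = 0.211924 / (2 × 0.0027) = 39.25 Myr.

39.25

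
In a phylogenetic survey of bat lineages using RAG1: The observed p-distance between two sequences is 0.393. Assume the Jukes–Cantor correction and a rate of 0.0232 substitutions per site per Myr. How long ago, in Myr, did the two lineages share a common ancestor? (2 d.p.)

12.00

d = −(3/4) ln(1 − 4p/3) = −0.75 ln(1 − 0.524) = −0.75 ln(0.476)
  = −0.75 × (-0.742337) = 0.556753 substitutions/site.
Under a molecular clock d = 2μt, so t = d/(2μ) = 0.556753 / (2 × 0.0232) = 12.00 Myr.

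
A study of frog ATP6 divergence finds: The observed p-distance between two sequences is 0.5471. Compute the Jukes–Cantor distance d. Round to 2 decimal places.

0.98

d = −(3/4) ln(1 − 4p/3) = −0.75 ln(1 − 0.729467) = −0.75 ln(0.270533)
  = −0.75 × (-1.307361) = 0.980521 substitutions/site.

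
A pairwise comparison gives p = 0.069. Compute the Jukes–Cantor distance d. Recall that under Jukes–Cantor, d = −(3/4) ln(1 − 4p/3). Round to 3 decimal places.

d = −(3/4) ln(1 − 4p/3) = −0.75 ln(1 − 0.092) = −0.75 ln(0.908)
  = −0.75 × (-0.096511) = 0.072383 substitutions/site.

0.072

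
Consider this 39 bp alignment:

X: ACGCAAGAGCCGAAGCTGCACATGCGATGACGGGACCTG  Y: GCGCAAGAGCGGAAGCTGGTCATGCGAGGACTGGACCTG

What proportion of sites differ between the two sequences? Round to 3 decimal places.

The sequences differ at 6 of 39 positions (sites 1, 11, 19, 20, 28, 32).
p = 6/39 = 0.153846… ≈ 0.154 (to 3 d.p.).

0.154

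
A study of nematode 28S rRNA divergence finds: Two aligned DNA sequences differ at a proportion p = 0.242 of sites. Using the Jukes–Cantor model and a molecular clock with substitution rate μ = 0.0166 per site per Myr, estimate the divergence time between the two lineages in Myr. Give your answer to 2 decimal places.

d = −(3/4) ln(1 − 4p/3) = −0.75 ln(1 − 0.322667) = −0.75 ln(0.677333)
  = −0.75 × (-0.389592) = 0.292194 substitutions/site.
Under a molecular clock d = 2μt, so t = d/(2μ) = 0.292194 / (2 × 0.0166) = 8.80 Myr.

8.80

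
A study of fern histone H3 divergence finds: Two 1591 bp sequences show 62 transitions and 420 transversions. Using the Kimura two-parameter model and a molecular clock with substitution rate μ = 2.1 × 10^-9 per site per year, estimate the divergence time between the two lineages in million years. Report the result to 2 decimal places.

94.50

P = 62/1591 ≈ 0.038969 and Q = 420/1591 ≈ 0.263985.
Under the Kimura two-parameter model, d = −½ ln(1 − 2P − Q) − ¼ ln(1 − 2Q).
1 − 2P − Q = 0.658077, giving −½ ln(0.658077) = 0.209217.
1 − 2Q = 0.47203, giving −¼ ln(0.47203) = 0.187678.
d = 0.209217 + 0.187678 = 0.396895.
Under a molecular clock d = 2μt, so t = d/(2μ) = 0.396895 / (2 × 2.1 × 10^-9) = 94.50 million years.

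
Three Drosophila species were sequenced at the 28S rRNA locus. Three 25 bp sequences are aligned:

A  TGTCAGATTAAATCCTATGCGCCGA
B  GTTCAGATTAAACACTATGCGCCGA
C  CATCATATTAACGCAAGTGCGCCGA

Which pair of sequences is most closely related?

A–B: 4/25 differ, p = 0.160, d = 0.180.
A–C: 8/25 differ, p = 0.320, d = 0.417.
B–C: 9/25 differ, p = 0.360, d = 0.490.
The smallest distance is between A and B.

A and B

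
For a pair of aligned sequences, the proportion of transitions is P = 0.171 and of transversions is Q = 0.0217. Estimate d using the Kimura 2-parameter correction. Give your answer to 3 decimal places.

Under the Kimura two-parameter model, d = −½ ln(1 − 2P − Q) − ¼ ln(1 − 2Q).
1 − 2P − Q = 0.6363, giving −½ ln(0.6363) = 0.226043.
1 − 2Q = 0.9566, giving −¼ ln(0.9566) = 0.011092.
d = 0.226043 + 0.011092 = 0.237135.

0.237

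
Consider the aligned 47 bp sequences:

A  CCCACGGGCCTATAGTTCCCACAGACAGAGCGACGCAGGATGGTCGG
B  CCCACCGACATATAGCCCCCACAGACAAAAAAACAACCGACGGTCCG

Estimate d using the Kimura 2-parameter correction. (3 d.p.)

Of 47 sites, 8 differences are transitions and 7 are transversions, so P = 8/47 ≈ 0.170213 and Q = 7/47 ≈ 0.148936.
Under the Kimura two-parameter model, d = −½ ln(1 − 2P − Q) − ¼ ln(1 − 2Q).
1 − 2P − Q = 0.510638, giving −½ ln(0.510638) = 0.336047.
1 − 2Q = 0.702128, giving −¼ ln(0.702128) = 0.088410.
d = 0.336047 + 0.088410 = 0.424457.

0.424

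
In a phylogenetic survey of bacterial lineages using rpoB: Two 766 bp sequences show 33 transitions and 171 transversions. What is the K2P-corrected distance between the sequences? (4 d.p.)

P = 33/766 ≈ 0.043081 and Q = 171/766 ≈ 0.223238.
Under the Kimura two-parameter model, d = −½ ln(1 − 2P − Q) − ¼ ln(1 − 2Q).
1 − 2P − Q = 0.6906, giving −½ ln(0.6906) = 0.185097.
1 − 2Q = 0.553524, giving −¼ ln(0.553524) = 0.147863.
d = 0.185097 + 0.147863 = 0.332960.

0.3330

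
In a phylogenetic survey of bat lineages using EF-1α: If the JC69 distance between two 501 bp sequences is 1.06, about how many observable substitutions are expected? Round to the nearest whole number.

284

Invert JC69: p = (3/4)(1 − e^(−4d/3)) = 0.75 × (1 − e^(-1.413333)) = 0.75 × (1 − 0.243331) = 0.567502.
Expected differing sites = pL ≈ 0.567502 × 501 = 284.318502 ≈ 284.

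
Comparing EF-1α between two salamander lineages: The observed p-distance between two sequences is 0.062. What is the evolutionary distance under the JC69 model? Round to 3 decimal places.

0.065

d = −(3/4) ln(1 − 4p/3) = −0.75 ln(1 − 0.082667) = −0.75 ln(0.917333)
  = −0.75 × (-0.086285) = 0.064714 substitutions/site.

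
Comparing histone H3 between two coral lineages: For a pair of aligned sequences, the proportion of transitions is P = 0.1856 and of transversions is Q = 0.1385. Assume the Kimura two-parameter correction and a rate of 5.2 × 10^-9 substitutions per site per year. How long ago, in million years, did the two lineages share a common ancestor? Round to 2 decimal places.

Under the Kimura two-parameter model, d = −½ ln(1 − 2P − Q) − ¼ ln(1 − 2Q).
1 − 2P − Q = 0.4903, giving −½ ln(0.4903) = 0.356369.
1 − 2Q = 0.723, giving −¼ ln(0.723) = 0.081087.
d = 0.356369 + 0.081087 = 0.437456.
Under a molecular clock d = 2μt, so t = d/(2μ) = 0.437456 / (2 × 5.2 × 10^-9) = 42.06 million years.

42.06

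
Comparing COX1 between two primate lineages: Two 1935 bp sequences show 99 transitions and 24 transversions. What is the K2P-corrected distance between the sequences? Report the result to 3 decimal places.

0.067

P = 99/1935 ≈ 0.051163 and Q = 24/1935 ≈ 0.012403.
Under the Kimura two-parameter model, d = −½ ln(1 − 2P − Q) − ¼ ln(1 − 2Q).
1 − 2P − Q = 0.885271, giving −½ ln(0.885271) = 0.060931.
1 − 2Q = 0.975194, giving −¼ ln(0.975194) = 0.006280.
d = 0.060931 + 0.006280 = 0.067211.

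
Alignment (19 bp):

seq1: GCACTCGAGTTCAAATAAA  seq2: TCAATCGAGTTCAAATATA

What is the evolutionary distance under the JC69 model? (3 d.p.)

0.177

The sequences differ at 3 of 19 sites (1, 4, 18), so p = 3/19 ≈ 0.157895.
d = −(3/4) ln(1 − 4p/3) = −0.75 ln(1 − 0.210527) = −0.75 ln(0.789473)
  = −0.75 × (-0.236390) = 0.177293 substitutions/site.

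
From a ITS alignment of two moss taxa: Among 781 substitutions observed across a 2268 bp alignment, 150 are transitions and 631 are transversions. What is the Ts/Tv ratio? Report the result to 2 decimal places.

0.24

R = 150/631 = 0.237717… ≈ 0.24 (to 2 d.p.).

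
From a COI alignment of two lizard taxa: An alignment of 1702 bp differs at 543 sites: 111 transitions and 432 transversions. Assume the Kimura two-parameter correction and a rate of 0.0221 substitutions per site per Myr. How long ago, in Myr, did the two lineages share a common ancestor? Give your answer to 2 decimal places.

9.49

P = 111/1702 ≈ 0.065217 and Q = 432/1702 ≈ 0.253819.
Under the Kimura two-parameter model, d = −½ ln(1 − 2P − Q) − ¼ ln(1 − 2Q).
1 − 2P − Q = 0.615747, giving −½ ln(0.615747) = 0.242460.
1 − 2Q = 0.492362, giving −¼ ln(0.492362) = 0.177135.
d = 0.242460 + 0.177135 = 0.419595.
Under a molecular clock d = 2μt, so t = d/(2μ) = 0.419595 / (2 × 0.0221) = 9.49 Myr.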